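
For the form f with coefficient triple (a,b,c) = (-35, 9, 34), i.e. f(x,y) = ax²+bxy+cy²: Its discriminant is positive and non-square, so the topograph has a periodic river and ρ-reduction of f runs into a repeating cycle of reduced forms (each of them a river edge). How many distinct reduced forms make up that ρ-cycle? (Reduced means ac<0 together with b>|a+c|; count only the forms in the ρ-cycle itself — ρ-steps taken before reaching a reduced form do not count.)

D = 4841, ⌊√D⌋ = 69
river: ρ → (34,59,-10)
river: ρ → (-10,61,28)
river: ρ → (28,51,-20)
river: ρ → (-20,69,1)
river: ρ → (1,69,-20)
river: ρ → (-20,51,28)
river: ρ → (28,61,-10)
river: ρ → (-10,59,34)
river: ρ → (34,9,-35)
river: ρ → (-35,61,8)
river: ρ → (8,67,-11)
river: ρ → (-11,65,14)
river: ρ → (14,47,-47)
river: ρ → (-47,47,14)
river: ρ → (14,65,-11)
river: ρ → (-11,67,8)
river: ρ → (8,61,-35)
river: ρ → (-35,9,34)
ρ-cycle length = 18 (tail of 0 descent steps not counted)

18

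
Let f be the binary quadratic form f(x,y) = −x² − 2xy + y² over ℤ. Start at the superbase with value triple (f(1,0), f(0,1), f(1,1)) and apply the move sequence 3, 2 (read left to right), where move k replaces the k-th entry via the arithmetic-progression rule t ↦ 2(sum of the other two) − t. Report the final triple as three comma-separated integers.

start (-1,1,-2) = (f(1,0),f(0,1),f(1,1))
replace slot 3: 2·((-1)+1) − (-2) = 2 → (-1,1,2)
replace slot 2: 2·((-1)+2) − 1 = 1 → (-1,1,2)

-1,1,2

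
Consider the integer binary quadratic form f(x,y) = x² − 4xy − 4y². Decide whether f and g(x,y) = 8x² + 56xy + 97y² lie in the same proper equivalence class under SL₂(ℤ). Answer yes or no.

D₁ = 32, D₂ = 32
river cycle of f (length 2): (-4, 4, 1), (1, 4, -4)
river cycle of g (length 2): (1, 4, -4), (-4, 4, 1)
cycles coincide ⇒ equivalent

yes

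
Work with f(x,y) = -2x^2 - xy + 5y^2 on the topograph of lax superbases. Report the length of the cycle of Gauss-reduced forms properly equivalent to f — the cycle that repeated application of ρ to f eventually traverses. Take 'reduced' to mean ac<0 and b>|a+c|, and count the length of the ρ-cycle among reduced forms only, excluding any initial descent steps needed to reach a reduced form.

D = 41, ⌊√D⌋ = 6
descent: ρ → (5,1,-2)
descent: ρ → (-2,3,4)  [lands on river]
river: ρ → (4,5,-1)
river: ρ → (-1,5,4)
river: ρ → (4,3,-2)
river: ρ → (-2,5,2)
river: ρ → (2,3,-4)
river: ρ → (-4,5,1)
river: ρ → (1,5,-4)
river: ρ → (-4,3,2)
river: ρ → (2,5,-2)
ρ-cycle length = 10 (tail of 2 descent steps not counted)

10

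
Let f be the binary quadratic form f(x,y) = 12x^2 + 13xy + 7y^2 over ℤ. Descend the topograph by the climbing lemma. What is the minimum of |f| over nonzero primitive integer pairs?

translate: b→-11 (≡13 mod 24), so (12,13,7)→(12,-11,6)
flip: (12,-11,6)→(6,11,12)
translate: b→-1 (≡11 mod 12), so (6,11,12)→(6,-1,7)
reduced (well bottom): (6,-1,7) with a≤c, −a<b≤a
well minimum = a = 6

6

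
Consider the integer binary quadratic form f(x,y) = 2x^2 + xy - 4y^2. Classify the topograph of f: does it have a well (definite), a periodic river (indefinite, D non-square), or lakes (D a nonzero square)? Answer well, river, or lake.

D = b²−4ac = 1² − 4·2·(-4) = 33
D > 0 non-square ⇒ indefinite ⇒ periodic river

river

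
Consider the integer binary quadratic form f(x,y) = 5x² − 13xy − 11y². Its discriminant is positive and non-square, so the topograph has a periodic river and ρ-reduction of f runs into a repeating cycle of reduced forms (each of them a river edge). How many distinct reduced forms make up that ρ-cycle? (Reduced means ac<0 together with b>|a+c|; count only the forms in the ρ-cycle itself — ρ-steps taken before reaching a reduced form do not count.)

D = 389, ⌊√D⌋ = 19
descent: ρ → (-11,13,5)  [lands on river]
river: ρ → (5,17,-5)
river: ρ → (-5,13,11)
river: ρ → (11,9,-7)
river: ρ → (-7,19,1)
river: ρ → (1,19,-7)
river: ρ → (-7,9,11)
river: ρ → (11,13,-5)
river: ρ → (-5,17,5)
river: ρ → (5,13,-11)
river: ρ → (-11,9,7)
river: ρ → (7,19,-1)
river: ρ → (-1,19,7)
river: ρ → (7,9,-11)
ρ-cycle length = 14 (tail of 1 descent step not counted)

14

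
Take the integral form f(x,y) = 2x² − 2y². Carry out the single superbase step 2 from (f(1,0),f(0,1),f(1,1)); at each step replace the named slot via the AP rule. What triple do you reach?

start (2,-2,0) = (f(1,0),f(0,1),f(1,1))
replace slot 2: 2·(2+0) − (-2) = 6 → (2,6,0)

2,6,0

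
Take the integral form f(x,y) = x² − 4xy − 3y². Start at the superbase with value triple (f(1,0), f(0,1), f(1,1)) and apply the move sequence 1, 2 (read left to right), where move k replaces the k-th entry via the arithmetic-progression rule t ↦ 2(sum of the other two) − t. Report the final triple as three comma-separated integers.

start (1,-3,-6) = (f(1,0),f(0,1),f(1,1))
replace slot 1: 2·((-3)+(-6)) − 1 = -19 → (-19,-3,-6)
replace slot 2: 2·((-19)+(-6)) − (-3) = -47 → (-19,-47,-6)

-19,-47,-6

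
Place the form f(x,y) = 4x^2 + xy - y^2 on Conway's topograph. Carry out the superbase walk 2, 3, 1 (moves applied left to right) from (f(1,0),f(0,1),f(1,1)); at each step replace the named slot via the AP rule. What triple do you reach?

start (4,-1,4) = (f(1,0),f(0,1),f(1,1))
replace slot 2: 2·(4+4) − (-1) = 17 → (4,17,4)
replace slot 3: 2·(4+17) − 4 = 38 → (4,17,38)
replace slot 1: 2·(17+38) − 4 = 106 → (106,17,38)

106,17,38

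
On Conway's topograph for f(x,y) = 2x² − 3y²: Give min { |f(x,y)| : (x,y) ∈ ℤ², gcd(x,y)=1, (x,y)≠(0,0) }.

descent: ρ → (-3,0,2)
descent: ρ → (2,4,-1)  [lands on river]
river: ρ → (-1,4,2)
closes: descent 2, river 2
min |a| on river = 1

1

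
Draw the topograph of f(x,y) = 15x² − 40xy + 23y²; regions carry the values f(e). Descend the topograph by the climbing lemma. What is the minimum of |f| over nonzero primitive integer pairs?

descent: ρ → (23,-6,-2)
descent: ρ → (-2,14,3)  [lands on river]
river: ρ → (3,10,-10)
river: ρ → (-10,10,3)
river: ρ → (3,14,-2)
closes: descent 2, river 4
min |a| on river = 2

2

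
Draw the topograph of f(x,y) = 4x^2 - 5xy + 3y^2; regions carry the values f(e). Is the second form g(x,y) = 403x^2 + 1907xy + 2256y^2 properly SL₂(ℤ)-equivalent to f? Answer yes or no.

D₁ = -23, D₂ = -23
f: translate: b→3 (≡-5 mod 8), so (4,-5,3)→(4,3,2)
f: flip: (4,3,2)→(2,-3,4)
f: translate: b→1 (≡-3 mod 4), so (2,-3,4)→(2,1,3)
f: reduced (well bottom): (2,1,3) with a≤c, −a<b≤a
g: translate: b→295 (≡1907 mod 806), so (403,1907,2256)→(403,295,54)
g: flip: (403,295,54)→(54,-295,403)
g: translate: b→29 (≡-295 mod 108), so (54,-295,403)→(54,29,4)
g: flip: (54,29,4)→(4,-29,54)
g: translate: b→3 (≡-29 mod 8), so (4,-29,54)→(4,3,2)
g: flip: (4,3,2)→(2,-3,4)
g: translate: b→1 (≡-3 mod 4), so (2,-3,4)→(2,1,3)
g: reduced (well bottom): (2,1,3) with a≤c, −a<b≤a
reduced forms (2, 1, 3) vs (2, 1, 3) ⇒ equivalent

yes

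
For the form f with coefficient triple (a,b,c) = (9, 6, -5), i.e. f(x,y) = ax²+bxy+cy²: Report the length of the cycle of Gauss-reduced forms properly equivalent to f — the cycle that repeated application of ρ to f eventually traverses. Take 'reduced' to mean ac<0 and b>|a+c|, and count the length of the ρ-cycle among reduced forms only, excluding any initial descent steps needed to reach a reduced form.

D = 216, ⌊√D⌋ = 14
river: ρ → (-5,14,1)
river: ρ → (1,14,-5)
river: ρ → (-5,6,9)
river: ρ → (9,12,-2)
river: ρ → (-2,12,9)
river: ρ → (9,6,-5)
ρ-cycle length = 6 (tail of 0 descent steps not counted)

6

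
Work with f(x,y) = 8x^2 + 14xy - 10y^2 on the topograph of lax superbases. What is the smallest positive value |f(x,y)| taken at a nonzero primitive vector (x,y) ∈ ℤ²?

river: ρ → (-10,6,12)
river: ρ → (12,18,-4)
river: ρ → (-4,22,2)
river: ρ → (2,22,-4)
river: ρ → (-4,18,12)
river: ρ → (12,6,-10)
river: ρ → (-10,14,8)
river: ρ → (8,18,-6)
river: ρ → (-6,18,8)
river: ρ → (8,14,-10)
closes: descent 0, river 10
min |a| on river = 2

2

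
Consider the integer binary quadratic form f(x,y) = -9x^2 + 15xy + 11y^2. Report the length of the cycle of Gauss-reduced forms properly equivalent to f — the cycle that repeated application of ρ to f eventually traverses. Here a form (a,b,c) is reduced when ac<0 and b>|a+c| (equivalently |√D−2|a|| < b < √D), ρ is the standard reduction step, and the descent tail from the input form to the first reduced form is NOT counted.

D = 621, ⌊√D⌋ = 24
river: ρ → (11,7,-13)
river: ρ → (-13,19,5)
river: ρ → (5,21,-9)
river: ρ → (-9,15,11)
ρ-cycle length = 4 (tail of 0 descent steps not counted)

4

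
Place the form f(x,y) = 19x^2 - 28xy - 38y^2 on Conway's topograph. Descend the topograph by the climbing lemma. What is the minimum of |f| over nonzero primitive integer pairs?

descent: ρ → (-38,28,19)  [lands on river]
river: ρ → (19,48,-18)
river: ρ → (-18,60,1)
river: ρ → (1,60,-18)
river: ρ → (-18,48,19)
river: ρ → (19,28,-38)
river: ρ → (-38,48,9)
river: ρ → (9,60,-2)
river: ρ → (-2,60,9)
river: ρ → (9,48,-38)
closes: descent 1, river 10
min |a| on river = 1

1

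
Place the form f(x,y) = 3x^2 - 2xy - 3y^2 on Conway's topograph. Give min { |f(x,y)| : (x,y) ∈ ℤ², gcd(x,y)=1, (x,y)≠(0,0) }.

descent: ρ → (-3,2,3)  [lands on river]
river: ρ → (3,4,-2)
river: ρ → (-2,4,3)
river: ρ → (3,2,-3)
river: ρ → (-3,4,2)
river: ρ → (2,4,-3)
closes: descent 1, river 6
min |a| on river = 2

2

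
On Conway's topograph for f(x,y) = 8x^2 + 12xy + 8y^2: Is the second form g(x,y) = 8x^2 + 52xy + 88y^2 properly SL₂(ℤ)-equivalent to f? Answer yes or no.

D₁ = -112, D₂ = -112
f: translate: b→-4 (≡12 mod 16), so (8,12,8)→(8,-4,4)
f: flip: (8,-4,4)→(4,4,8)
f: reduced (well bottom): (4,4,8) with a≤c, −a<b≤a
g: translate: b→4 (≡52 mod 16), so (8,52,88)→(8,4,4)
g: flip: (8,4,4)→(4,-4,8)
g: translate: b→4 (≡-4 mod 8), so (4,-4,8)→(4,4,8)
g: reduced (well bottom): (4,4,8) with a≤c, −a<b≤a
reduced forms (4, 4, 8) vs (4, 4, 8) ⇒ equivalent

yes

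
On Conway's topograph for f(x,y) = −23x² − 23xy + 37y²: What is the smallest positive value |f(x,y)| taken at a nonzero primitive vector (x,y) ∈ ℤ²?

descent: ρ → (37,23,-23)  [lands on river]
river: ρ → (-23,23,37)
river: ρ → (37,51,-9)
river: ρ → (-9,57,19)
river: ρ → (19,57,-9)
river: ρ → (-9,51,37)
closes: descent 1, river 6
min |a| on river = 9

9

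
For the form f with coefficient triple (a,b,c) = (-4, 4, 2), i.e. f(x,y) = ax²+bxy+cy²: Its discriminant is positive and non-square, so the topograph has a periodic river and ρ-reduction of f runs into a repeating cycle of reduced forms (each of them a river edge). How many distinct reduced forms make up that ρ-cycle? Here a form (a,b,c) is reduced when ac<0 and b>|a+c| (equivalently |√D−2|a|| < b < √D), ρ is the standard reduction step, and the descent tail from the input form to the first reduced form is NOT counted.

D = 48, ⌊√D⌋ = 6
river: ρ → (2,4,-4)
river: ρ → (-4,4,2)
ρ-cycle length = 2 (tail of 0 descent steps not counted)

2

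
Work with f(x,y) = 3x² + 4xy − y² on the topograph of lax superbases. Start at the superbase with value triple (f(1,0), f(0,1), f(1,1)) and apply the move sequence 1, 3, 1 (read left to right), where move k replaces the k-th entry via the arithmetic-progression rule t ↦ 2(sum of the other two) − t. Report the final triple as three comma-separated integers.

start (3,-1,6) = (f(1,0),f(0,1),f(1,1))
replace slot 1: 2·((-1)+6) − 3 = 7 → (7,-1,6)
replace slot 3: 2·(7+(-1)) − 6 = 6 → (7,-1,6)
replace slot 1: 2·((-1)+6) − 7 = 3 → (3,-1,6)

3,-1,6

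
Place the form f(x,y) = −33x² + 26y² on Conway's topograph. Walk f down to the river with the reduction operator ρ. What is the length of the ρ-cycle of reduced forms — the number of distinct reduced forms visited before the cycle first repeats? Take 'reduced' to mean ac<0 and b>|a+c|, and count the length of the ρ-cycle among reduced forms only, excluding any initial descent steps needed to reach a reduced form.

D = 3432, ⌊√D⌋ = 58
descent: ρ → (26,52,-7)  [lands on river]
river: ρ → (-7,46,47)
river: ρ → (47,48,-6)
river: ρ → (-6,48,47)
river: ρ → (47,46,-7)
river: ρ → (-7,52,26)
ρ-cycle length = 6 (tail of 1 descent step not counted)

6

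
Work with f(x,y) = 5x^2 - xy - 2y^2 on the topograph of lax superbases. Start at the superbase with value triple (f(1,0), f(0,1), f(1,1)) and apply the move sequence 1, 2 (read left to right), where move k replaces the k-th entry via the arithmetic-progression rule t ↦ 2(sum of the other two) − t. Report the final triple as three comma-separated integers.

start (5,-2,2) = (f(1,0),f(0,1),f(1,1))
replace slot 1: 2·((-2)+2) − 5 = -5 → (-5,-2,2)
replace slot 2: 2·((-5)+2) − (-2) = -4 → (-5,-4,2)

-5,-4,2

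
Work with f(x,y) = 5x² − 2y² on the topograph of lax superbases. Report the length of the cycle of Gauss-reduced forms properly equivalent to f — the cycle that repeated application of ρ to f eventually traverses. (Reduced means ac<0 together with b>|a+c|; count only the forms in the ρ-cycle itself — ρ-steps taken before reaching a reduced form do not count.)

D = 40, ⌊√D⌋ = 6
descent: ρ → (-2,4,3)  [lands on river]
river: ρ → (3,2,-3)
river: ρ → (-3,4,2)
river: ρ → (2,4,-3)
river: ρ → (-3,2,3)
river: ρ → (3,4,-2)
ρ-cycle length = 6 (tail of 1 descent step not counted)

6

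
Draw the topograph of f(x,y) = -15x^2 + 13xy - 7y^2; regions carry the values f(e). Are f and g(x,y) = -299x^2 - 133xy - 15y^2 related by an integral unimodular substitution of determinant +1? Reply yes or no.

D₁ = -251, D₂ = -251
f is negative-definite; reduce −f:
−f: flip: (15,-13,7)→(7,13,15)
−f: translate: b→-1 (≡13 mod 14), so (7,13,15)→(7,-1,9)
−f: reduced (well bottom): (7,-1,9) with a≤c, −a<b≤a
flip sign back: reduced form of f is (-7,1,-9)
g is negative-definite; reduce −g:
−g: flip: (299,133,15)→(15,-133,299)
−g: translate: b→-13 (≡-133 mod 30), so (15,-133,299)→(15,-13,7)
−g: flip: (15,-13,7)→(7,13,15)
−g: translate: b→-1 (≡13 mod 14), so (7,13,15)→(7,-1,9)
−g: reduced (well bottom): (7,-1,9) with a≤c, −a<b≤a
flip sign back: reduced form of g is (-7,1,-9)
reduced forms (-7, 1, -9) vs (-7, 1, -9) ⇒ equivalent

yes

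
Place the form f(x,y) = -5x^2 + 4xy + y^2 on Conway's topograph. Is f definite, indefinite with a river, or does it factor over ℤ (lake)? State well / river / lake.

D = b²−4ac = 4² − 4·(-5)·1 = 36
D = 6² is a perfect square ⇒ form factors over ℤ ⇒ lakes

lake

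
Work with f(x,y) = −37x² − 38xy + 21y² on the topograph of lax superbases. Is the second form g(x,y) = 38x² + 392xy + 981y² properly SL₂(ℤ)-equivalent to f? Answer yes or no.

D₁ = 4552, D₂ = 4552
river cycle of f (length 26): (21, 38, -37), (-37, 36, 22), (22, 52, -21), (-21, 32, 42), (42, 52, -11), (-11, 58, 27), (27, 50, -19), (-19, 64, 6), (6, 56, -59), (-59, 62, 3), … (16 more)
river cycle of g (length 26): (38, 12, -29), (-29, 46, 21), (21, 38, -37), (-37, 36, 22), (22, 52, -21), (-21, 32, 42), (42, 52, -11), (-11, 58, 27), (27, 50, -19), (-19, 64, 6), … (16 more)
cycles coincide ⇒ equivalent

yes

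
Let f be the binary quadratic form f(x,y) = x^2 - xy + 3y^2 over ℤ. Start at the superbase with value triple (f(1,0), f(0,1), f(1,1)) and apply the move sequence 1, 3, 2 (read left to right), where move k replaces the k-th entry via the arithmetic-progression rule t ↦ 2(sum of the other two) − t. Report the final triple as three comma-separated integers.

start (1,3,3) = (f(1,0),f(0,1),f(1,1))
replace slot 1: 2·(3+3) − 1 = 11 → (11,3,3)
replace slot 3: 2·(11+3) − 3 = 25 → (11,3,25)
replace slot 2: 2·(11+25) − 3 = 69 → (11,69,25)

11,69,25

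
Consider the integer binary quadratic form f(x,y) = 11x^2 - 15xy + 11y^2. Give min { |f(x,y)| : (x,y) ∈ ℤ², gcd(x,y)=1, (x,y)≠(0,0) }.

translate: b→7 (≡-15 mod 22), so (11,-15,11)→(11,7,7)
flip: (11,7,7)→(7,-7,11)
translate: b→7 (≡-7 mod 14), so (7,-7,11)→(7,7,11)
reduced (well bottom): (7,7,11) with a≤c, −a<b≤a
well minimum = a = 7

7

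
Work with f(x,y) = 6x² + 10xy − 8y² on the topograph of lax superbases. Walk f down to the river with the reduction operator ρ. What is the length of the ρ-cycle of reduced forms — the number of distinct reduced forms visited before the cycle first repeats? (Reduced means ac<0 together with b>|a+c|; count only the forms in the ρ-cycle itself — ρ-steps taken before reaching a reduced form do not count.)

D = 292, ⌊√D⌋ = 17
river: ρ → (-8,6,8)
river: ρ → (8,10,-6)
river: ρ → (-6,14,4)
river: ρ → (4,10,-12)
river: ρ → (-12,14,2)
river: ρ → (2,14,-12)
river: ρ → (-12,10,4)
river: ρ → (4,14,-6)
river: ρ → (-6,10,8)
river: ρ → (8,6,-8)
river: ρ → (-8,10,6)
river: ρ → (6,14,-4)
river: ρ → (-4,10,12)
river: ρ → (12,14,-2)
river: ρ → (-2,14,12)
river: ρ → (12,10,-4)
river: ρ → (-4,14,6)
river: ρ → (6,10,-8)
ρ-cycle length = 18 (tail of 0 descent steps not counted)

18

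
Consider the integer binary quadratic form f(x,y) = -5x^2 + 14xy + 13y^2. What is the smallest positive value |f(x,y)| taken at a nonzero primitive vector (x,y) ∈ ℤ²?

river: ρ → (13,12,-6)
river: ρ → (-6,12,13)
river: ρ → (13,14,-5)
river: ρ → (-5,16,10)
river: ρ → (10,4,-11)
river: ρ → (-11,18,3)
river: ρ → (3,18,-11)
river: ρ → (-11,4,10)
river: ρ → (10,16,-5)
river: ρ → (-5,14,13)
closes: descent 0, river 10
min |a| on river = 3

3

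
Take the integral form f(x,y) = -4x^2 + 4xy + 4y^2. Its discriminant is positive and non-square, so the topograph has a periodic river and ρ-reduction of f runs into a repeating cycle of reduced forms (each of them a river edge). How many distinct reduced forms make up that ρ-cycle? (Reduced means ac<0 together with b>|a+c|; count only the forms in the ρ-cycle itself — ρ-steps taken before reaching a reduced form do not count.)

D = 80, ⌊√D⌋ = 8
river: ρ → (4,4,-4)
river: ρ → (-4,4,4)
ρ-cycle length = 2 (tail of 0 descent steps not counted)

2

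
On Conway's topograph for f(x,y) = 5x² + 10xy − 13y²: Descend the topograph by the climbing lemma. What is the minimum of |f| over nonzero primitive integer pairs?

river: ρ → (-13,16,2)
river: ρ → (2,16,-13)
river: ρ → (-13,10,5)
river: ρ → (5,10,-13)
closes: descent 0, river 4
min |a| on river = 2

2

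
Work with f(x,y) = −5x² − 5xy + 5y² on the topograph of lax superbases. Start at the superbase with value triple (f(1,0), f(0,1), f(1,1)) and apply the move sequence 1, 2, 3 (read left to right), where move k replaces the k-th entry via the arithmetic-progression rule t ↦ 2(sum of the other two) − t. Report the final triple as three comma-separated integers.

start (-5,5,-5) = (f(1,0),f(0,1),f(1,1))
replace slot 1: 2·(5+(-5)) − (-5) = 5 → (5,5,-5)
replace slot 2: 2·(5+(-5)) − 5 = -5 → (5,-5,-5)
replace slot 3: 2·(5+(-5)) − (-5) = 5 → (5,-5,5)

5,-5,5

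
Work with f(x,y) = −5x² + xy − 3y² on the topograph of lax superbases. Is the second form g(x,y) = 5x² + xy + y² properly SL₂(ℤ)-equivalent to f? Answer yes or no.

D₁ = -59, D₂ = -19
discriminants differ ⇒ not SL₂(ℤ)-equivalent

no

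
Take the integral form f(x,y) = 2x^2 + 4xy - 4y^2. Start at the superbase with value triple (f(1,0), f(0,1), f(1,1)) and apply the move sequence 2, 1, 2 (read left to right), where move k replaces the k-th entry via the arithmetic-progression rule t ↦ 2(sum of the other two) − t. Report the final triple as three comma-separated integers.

start (2,-4,2) = (f(1,0),f(0,1),f(1,1))
replace slot 2: 2·(2+2) − (-4) = 12 → (2,12,2)
replace slot 1: 2·(12+2) − 2 = 26 → (26,12,2)
replace slot 2: 2·(26+2) − 12 = 44 → (26,44,2)

26,44,2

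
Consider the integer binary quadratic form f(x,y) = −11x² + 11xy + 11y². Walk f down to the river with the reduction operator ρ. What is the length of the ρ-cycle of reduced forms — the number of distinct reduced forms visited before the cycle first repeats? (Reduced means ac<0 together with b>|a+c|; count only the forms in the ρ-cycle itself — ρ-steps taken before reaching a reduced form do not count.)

D = 605, ⌊√D⌋ = 24
river: ρ → (11,11,-11)
river: ρ → (-11,11,11)
ρ-cycle length = 2 (tail of 0 descent steps not counted)

2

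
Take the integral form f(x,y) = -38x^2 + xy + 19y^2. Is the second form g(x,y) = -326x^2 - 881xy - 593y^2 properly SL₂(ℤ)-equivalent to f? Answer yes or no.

D₁ = 2889, D₂ = 2889
river cycle of f (length 8): (19, 37, -20), (-20, 43, 13), (13, 35, -32), (-32, 29, 16), (16, 35, -26), (-26, 17, 25), (25, 33, -18), (-18, 39, 19)
river cycle of g (length 8): (19, 37, -20), (-20, 43, 13), (13, 35, -32), (-32, 29, 16), (16, 35, -26), (-26, 17, 25), (25, 33, -18), (-18, 39, 19)
cycles coincide ⇒ equivalent

yes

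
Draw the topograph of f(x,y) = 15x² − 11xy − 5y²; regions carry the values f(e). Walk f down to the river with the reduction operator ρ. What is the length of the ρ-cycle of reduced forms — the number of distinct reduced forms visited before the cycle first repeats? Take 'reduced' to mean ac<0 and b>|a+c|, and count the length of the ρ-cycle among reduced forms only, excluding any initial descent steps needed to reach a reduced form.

D = 421, ⌊√D⌋ = 20
descent: ρ → (-5,11,15)  [lands on river]
river: ρ → (15,19,-1)
river: ρ → (-1,19,15)
river: ρ → (15,11,-5)
river: ρ → (-5,19,3)
river: ρ → (3,17,-11)
river: ρ → (-11,5,9)
river: ρ → (9,13,-7)
river: ρ → (-7,15,7)
river: ρ → (7,13,-9)
river: ρ → (-9,5,11)
river: ρ → (11,17,-3)
river: ρ → (-3,19,5)
river: ρ → (5,11,-15)
river: ρ → (-15,19,1)
river: ρ → (1,19,-15)
river: ρ → (-15,11,5)
river: ρ → (5,19,-3)
river: ρ → (-3,17,11)
river: ρ → (11,5,-9)
river: ρ → (-9,13,7)
river: ρ → (7,15,-7)
river: ρ → (-7,13,9)
river: ρ → (9,5,-11)
river: ρ → (-11,17,3)
river: ρ → (3,19,-5)
ρ-cycle length = 26 (tail of 1 descent step not counted)

26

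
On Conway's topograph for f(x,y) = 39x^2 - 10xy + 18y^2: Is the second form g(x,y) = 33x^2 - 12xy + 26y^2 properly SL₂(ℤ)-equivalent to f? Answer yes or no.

D₁ = -2708, D₂ = -3288
discriminants differ ⇒ not SL₂(ℤ)-equivalent

no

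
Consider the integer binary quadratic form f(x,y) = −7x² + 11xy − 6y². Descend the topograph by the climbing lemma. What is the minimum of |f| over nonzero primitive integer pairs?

translate: b→3 (≡-11 mod 14), so (7,-11,6)→(7,3,2)
flip: (7,3,2)→(2,-3,7)
translate: b→1 (≡-3 mod 4), so (2,-3,7)→(2,1,6)
reduced (well bottom): (2,1,6) with a≤c, −a<b≤a
well minimum |f| = |-2| = 2 (negative-definite)

2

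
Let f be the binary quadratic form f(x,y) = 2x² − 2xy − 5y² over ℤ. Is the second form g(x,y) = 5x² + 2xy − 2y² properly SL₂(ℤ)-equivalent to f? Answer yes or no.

D₁ = 44, D₂ = 44
river cycle of f (length 2): (2, 6, -1), (-1, 6, 2)
river cycle of g (length 2): (-2, 6, 1), (1, 6, -2)
cycles differ ⇒ inequivalent

no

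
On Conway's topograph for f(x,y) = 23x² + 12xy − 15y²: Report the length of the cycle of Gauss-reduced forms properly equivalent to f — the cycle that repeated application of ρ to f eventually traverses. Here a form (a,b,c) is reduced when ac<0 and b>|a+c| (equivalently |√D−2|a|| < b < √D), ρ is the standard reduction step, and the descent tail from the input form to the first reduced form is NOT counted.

D = 1524, ⌊√D⌋ = 39
river: ρ → (-15,18,20)
river: ρ → (20,22,-13)
river: ρ → (-13,30,12)
river: ρ → (12,18,-25)
river: ρ → (-25,32,5)
river: ρ → (5,38,-4)
river: ρ → (-4,34,23)
river: ρ → (23,12,-15)
ρ-cycle length = 8 (tail of 0 descent steps not counted)

8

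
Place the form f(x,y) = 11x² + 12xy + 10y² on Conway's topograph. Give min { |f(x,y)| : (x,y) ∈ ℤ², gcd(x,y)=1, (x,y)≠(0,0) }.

translate: b→-10 (≡12 mod 22), so (11,12,10)→(11,-10,9)
flip: (11,-10,9)→(9,10,11)
translate: b→-8 (≡10 mod 18), so (9,10,11)→(9,-8,10)
reduced (well bottom): (9,-8,10) with a≤c, −a<b≤a
well minimum = a = 9

9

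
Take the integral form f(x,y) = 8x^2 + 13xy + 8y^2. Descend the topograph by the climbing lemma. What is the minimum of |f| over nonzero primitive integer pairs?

translate: b→-3 (≡13 mod 16), so (8,13,8)→(8,-3,3)
flip: (8,-3,3)→(3,3,8)
reduced (well bottom): (3,3,8) with a≤c, −a<b≤a
well minimum = a = 3

3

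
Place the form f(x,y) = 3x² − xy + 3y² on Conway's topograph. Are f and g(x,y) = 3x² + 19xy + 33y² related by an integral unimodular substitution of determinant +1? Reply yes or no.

D₁ = -35, D₂ = -35
f: flip: (3,-1,3)→(3,1,3)
f: reduced (well bottom): (3,1,3) with a≤c, −a<b≤a
g: translate: b→1 (≡19 mod 6), so (3,19,33)→(3,1,3)
g: reduced (well bottom): (3,1,3) with a≤c, −a<b≤a
reduced forms (3, 1, 3) vs (3, 1, 3) ⇒ equivalent

yes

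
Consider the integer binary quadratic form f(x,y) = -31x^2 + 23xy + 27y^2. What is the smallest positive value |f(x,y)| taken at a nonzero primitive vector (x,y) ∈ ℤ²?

river: ρ → (27,31,-27)
river: ρ → (-27,23,31)
river: ρ → (31,39,-19)
river: ρ → (-19,37,33)
river: ρ → (33,29,-23)
river: ρ → (-23,17,39)
river: ρ → (39,61,-1)
river: ρ → (-1,61,39)
river: ρ → (39,17,-23)
river: ρ → (-23,29,33)
river: ρ → (33,37,-19)
river: ρ → (-19,39,31)
river: ρ → (31,23,-27)
river: ρ → (-27,31,27)
river: ρ → (27,23,-31)
river: ρ → (-31,39,19)
river: ρ → (19,37,-33)
river: ρ → (-33,29,23)
river: ρ → (23,17,-39)
river: ρ → (-39,61,1)
river: ρ → (1,61,-39)
river: ρ → (-39,17,23)
river: ρ → (23,29,-33)
river: ρ → (-33,37,19)
river: ρ → (19,39,-31)
river: ρ → (-31,23,27)
closes: descent 0, river 26
min |a| on river = 1

1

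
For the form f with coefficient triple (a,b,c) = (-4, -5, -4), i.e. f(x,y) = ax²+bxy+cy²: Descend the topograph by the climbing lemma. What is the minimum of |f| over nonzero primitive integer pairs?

translate: b→-3 (≡5 mod 8), so (4,5,4)→(4,-3,3)
flip: (4,-3,3)→(3,3,4)
reduced (well bottom): (3,3,4) with a≤c, −a<b≤a
well minimum |f| = |-3| = 3 (negative-definite)

3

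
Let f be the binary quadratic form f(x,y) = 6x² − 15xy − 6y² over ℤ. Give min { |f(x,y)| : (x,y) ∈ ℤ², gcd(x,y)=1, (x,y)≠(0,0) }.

descent: ρ → (-6,15,6)  [lands on river]
river: ρ → (6,9,-12)
river: ρ → (-12,15,3)
river: ρ → (3,15,-12)
river: ρ → (-12,9,6)
river: ρ → (6,15,-6)
river: ρ → (-6,9,12)
river: ρ → (12,15,-3)
river: ρ → (-3,15,12)
river: ρ → (12,9,-6)
closes: descent 1, river 10
min |a| on river = 3

3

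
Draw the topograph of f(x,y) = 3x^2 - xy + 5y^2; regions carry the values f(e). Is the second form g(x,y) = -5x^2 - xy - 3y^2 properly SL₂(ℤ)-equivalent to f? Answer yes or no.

D₁ = -59, D₂ = -59
f: reduced (well bottom): (3,-1,5) with a≤c, −a<b≤a
g is negative-definite; reduce −g:
−g: flip: (5,1,3)→(3,-1,5)
−g: reduced (well bottom): (3,-1,5) with a≤c, −a<b≤a
flip sign back: reduced form of g is (-3,1,-5)
reduced forms (3, -1, 5) vs (-3, 1, -5) ⇒ inequivalent

no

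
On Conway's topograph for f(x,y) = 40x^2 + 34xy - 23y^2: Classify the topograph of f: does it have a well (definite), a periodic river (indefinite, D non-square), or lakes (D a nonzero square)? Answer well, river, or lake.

D = b²−4ac = 34² − 4·40·(-23) = 4836
D > 0 non-square ⇒ indefinite ⇒ periodic river

river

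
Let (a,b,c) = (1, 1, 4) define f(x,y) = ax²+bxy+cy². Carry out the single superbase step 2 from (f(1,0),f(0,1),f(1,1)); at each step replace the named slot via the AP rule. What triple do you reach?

start (1,4,6) = (f(1,0),f(0,1),f(1,1))
replace slot 2: 2·(1+6) − 4 = 10 → (1,10,6)

1,10,6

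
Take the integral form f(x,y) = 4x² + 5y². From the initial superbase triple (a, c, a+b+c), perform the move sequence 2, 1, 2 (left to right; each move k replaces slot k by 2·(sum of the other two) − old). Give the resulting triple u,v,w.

start (4,5,9) = (f(1,0),f(0,1),f(1,1))
replace slot 2: 2·(4+9) − 5 = 21 → (4,21,9)
replace slot 1: 2·(21+9) − 4 = 56 → (56,21,9)
replace slot 2: 2·(56+9) − 21 = 109 → (56,109,9)

56,109,9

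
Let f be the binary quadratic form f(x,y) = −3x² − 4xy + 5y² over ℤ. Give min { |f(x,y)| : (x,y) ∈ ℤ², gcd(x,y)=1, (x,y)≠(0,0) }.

descent: ρ → (5,4,-3)  [lands on river]
river: ρ → (-3,8,1)
river: ρ → (1,8,-3)
river: ρ → (-3,4,5)
river: ρ → (5,6,-2)
river: ρ → (-2,6,5)
closes: descent 1, river 6
min |a| on river = 1

1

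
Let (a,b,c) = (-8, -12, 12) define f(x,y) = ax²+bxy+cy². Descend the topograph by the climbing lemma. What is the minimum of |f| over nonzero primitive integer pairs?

descent: ρ → (12,12,-8)  [lands on river]
river: ρ → (-8,20,4)
river: ρ → (4,20,-8)
river: ρ → (-8,12,12)
closes: descent 1, river 4
min |a| on river = 4

4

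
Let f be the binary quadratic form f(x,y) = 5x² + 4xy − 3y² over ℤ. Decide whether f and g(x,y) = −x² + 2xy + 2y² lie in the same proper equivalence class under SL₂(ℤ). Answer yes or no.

D₁ = 76, D₂ = 12
discriminants differ ⇒ not SL₂(ℤ)-equivalent

no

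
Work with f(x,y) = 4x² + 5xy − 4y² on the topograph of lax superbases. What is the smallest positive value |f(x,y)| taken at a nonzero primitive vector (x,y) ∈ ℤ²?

river: ρ → (-4,3,5)
river: ρ → (5,7,-2)
river: ρ → (-2,9,1)
river: ρ → (1,9,-2)
river: ρ → (-2,7,5)
river: ρ → (5,3,-4)
river: ρ → (-4,5,4)
river: ρ → (4,3,-5)
river: ρ → (-5,7,2)
river: ρ → (2,9,-1)
river: ρ → (-1,9,2)
river: ρ → (2,7,-5)
river: ρ → (-5,3,4)
river: ρ → (4,5,-4)
closes: descent 0, river 14
min |a| on river = 1

1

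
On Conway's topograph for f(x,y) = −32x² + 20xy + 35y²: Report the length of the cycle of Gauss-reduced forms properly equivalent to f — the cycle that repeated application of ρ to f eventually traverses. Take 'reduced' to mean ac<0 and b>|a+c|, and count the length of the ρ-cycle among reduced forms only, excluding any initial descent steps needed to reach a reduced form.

D = 4880, ⌊√D⌋ = 69
river: ρ → (35,50,-17)
river: ρ → (-17,52,32)
river: ρ → (32,12,-37)
river: ρ → (-37,62,7)
river: ρ → (7,64,-28)
river: ρ → (-28,48,23)
river: ρ → (23,44,-32)
river: ρ → (-32,20,35)
ρ-cycle length = 8 (tail of 0 descent steps not counted)

8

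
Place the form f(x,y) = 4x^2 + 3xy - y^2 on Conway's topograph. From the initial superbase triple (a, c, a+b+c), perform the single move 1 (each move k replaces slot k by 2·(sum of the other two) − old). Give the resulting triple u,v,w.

start (4,-1,6) = (f(1,0),f(0,1),f(1,1))
replace slot 1: 2·((-1)+6) − 4 = 6 → (6,-1,6)

6,-1,6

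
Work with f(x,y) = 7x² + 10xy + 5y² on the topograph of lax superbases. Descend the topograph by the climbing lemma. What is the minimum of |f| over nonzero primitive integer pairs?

translate: b→-4 (≡10 mod 14), so (7,10,5)→(7,-4,2)
flip: (7,-4,2)→(2,4,7)
translate: b→0 (≡4 mod 4), so (2,4,7)→(2,0,5)
reduced (well bottom): (2,0,5) with a≤c, −a<b≤a
well minimum = a = 2

2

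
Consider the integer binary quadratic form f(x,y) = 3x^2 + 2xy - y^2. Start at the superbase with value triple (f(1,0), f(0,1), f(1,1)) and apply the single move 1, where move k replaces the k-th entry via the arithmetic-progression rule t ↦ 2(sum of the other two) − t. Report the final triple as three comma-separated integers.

start (3,-1,4) = (f(1,0),f(0,1),f(1,1))
replace slot 1: 2·((-1)+4) − 3 = 3 → (3,-1,4)

3,-1,4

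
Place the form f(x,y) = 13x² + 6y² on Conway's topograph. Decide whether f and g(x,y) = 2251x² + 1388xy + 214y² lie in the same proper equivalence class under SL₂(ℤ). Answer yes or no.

D₁ = -312, D₂ = -312
f: flip: (13,0,6)→(6,0,13)
f: reduced (well bottom): (6,0,13) with a≤c, −a<b≤a
g: flip: (2251,1388,214)→(214,-1388,2251)
g: translate: b→-104 (≡-1388 mod 428), so (214,-1388,2251)→(214,-104,13)
g: flip: (214,-104,13)→(13,104,214)
g: translate: b→0 (≡104 mod 26), so (13,104,214)→(13,0,6)
g: flip: (13,0,6)→(6,0,13)
g: reduced (well bottom): (6,0,13) with a≤c, −a<b≤a
reduced forms (6, 0, 13) vs (6, 0, 13) ⇒ equivalent

yes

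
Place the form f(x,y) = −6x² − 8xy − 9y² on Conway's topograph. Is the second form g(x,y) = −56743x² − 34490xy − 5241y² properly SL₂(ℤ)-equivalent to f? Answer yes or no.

D₁ = -152, D₂ = -152
f is negative-definite; reduce −f:
−f: translate: b→-4 (≡8 mod 12), so (6,8,9)→(6,-4,7)
−f: reduced (well bottom): (6,-4,7) with a≤c, −a<b≤a
flip sign back: reduced form of f is (-6,4,-7)
g is negative-definite; reduce −g:
−g: flip: (56743,34490,5241)→(5241,-34490,56743)
−g: translate: b→-3044 (≡-34490 mod 10482), so (5241,-34490,56743)→(5241,-3044,442)
−g: flip: (5241,-3044,442)→(442,3044,5241)
−g: translate: b→392 (≡3044 mod 884), so (442,3044,5241)→(442,392,87)
−g: flip: (442,392,87)→(87,-392,442)
−g: translate: b→-44 (≡-392 mod 174), so (87,-392,442)→(87,-44,6)
−g: flip: (87,-44,6)→(6,44,87)
−g: translate: b→-4 (≡44 mod 12), so (6,44,87)→(6,-4,7)
−g: reduced (well bottom): (6,-4,7) with a≤c, −a<b≤a
flip sign back: reduced form of g is (-6,4,-7)
reduced forms (-6, 4, -7) vs (-6, 4, -7) ⇒ equivalent

yes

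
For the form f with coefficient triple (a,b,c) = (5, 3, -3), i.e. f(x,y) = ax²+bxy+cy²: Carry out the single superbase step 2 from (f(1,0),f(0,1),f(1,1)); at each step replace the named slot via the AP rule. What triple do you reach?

start (5,-3,5) = (f(1,0),f(0,1),f(1,1))
replace slot 2: 2·(5+5) − (-3) = 23 → (5,23,5)

5,23,5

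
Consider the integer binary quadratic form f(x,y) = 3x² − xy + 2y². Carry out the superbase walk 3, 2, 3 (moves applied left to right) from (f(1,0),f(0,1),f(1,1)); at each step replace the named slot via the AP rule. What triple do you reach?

start (3,2,4) = (f(1,0),f(0,1),f(1,1))
replace slot 3: 2·(3+2) − 4 = 6 → (3,2,6)
replace slot 2: 2·(3+6) − 2 = 16 → (3,16,6)
replace slot 3: 2·(3+16) − 6 = 32 → (3,16,32)

3,16,32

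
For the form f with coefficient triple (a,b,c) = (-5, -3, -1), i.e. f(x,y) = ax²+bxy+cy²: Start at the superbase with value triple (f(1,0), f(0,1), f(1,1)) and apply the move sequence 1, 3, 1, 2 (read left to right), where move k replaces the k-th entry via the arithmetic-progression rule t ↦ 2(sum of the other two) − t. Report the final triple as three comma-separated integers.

start (-5,-1,-9) = (f(1,0),f(0,1),f(1,1))
replace slot 1: 2·((-1)+(-9)) − (-5) = -15 → (-15,-1,-9)
replace slot 3: 2·((-15)+(-1)) − (-9) = -23 → (-15,-1,-23)
replace slot 1: 2·((-1)+(-23)) − (-15) = -33 → (-33,-1,-23)
replace slot 2: 2·((-33)+(-23)) − (-1) = -111 → (-33,-111,-23)

-33,-111,-23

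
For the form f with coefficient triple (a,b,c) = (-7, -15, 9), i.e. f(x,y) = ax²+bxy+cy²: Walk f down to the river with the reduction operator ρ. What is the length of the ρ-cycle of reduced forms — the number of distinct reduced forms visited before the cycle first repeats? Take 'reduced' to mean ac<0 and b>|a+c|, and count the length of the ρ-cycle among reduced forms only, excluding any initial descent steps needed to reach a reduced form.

D = 477, ⌊√D⌋ = 21
descent: ρ → (9,15,-7)  [lands on river]
river: ρ → (-7,13,11)
river: ρ → (11,9,-9)
river: ρ → (-9,9,11)
river: ρ → (11,13,-7)
river: ρ → (-7,15,9)
river: ρ → (9,21,-1)
river: ρ → (-1,21,9)
ρ-cycle length = 8 (tail of 1 descent step not counted)

8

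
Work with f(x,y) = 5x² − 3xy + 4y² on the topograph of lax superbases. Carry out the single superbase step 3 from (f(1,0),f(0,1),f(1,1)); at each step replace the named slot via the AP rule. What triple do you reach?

start (5,4,6) = (f(1,0),f(0,1),f(1,1))
replace slot 3: 2·(5+4) − 6 = 12 → (5,4,12)

5,4,12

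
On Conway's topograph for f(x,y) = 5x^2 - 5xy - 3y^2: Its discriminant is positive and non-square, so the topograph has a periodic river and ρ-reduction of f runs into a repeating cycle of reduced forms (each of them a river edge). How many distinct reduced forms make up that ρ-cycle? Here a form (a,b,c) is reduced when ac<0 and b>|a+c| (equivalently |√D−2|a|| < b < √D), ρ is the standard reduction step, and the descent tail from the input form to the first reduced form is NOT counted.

D = 85, ⌊√D⌋ = 9
descent: ρ → (-3,5,5)  [lands on river]
river: ρ → (5,5,-3)
river: ρ → (-3,7,3)
river: ρ → (3,5,-5)
river: ρ → (-5,5,3)
river: ρ → (3,7,-3)
ρ-cycle length = 6 (tail of 1 descent step not counted)

6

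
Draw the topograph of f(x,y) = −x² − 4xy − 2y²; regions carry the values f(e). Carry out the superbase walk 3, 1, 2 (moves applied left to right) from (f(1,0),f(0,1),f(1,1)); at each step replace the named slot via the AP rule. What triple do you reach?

start (-1,-2,-7) = (f(1,0),f(0,1),f(1,1))
replace slot 3: 2·((-1)+(-2)) − (-7) = 1 → (-1,-2,1)
replace slot 1: 2·((-2)+1) − (-1) = -1 → (-1,-2,1)
replace slot 2: 2·((-1)+1) − (-2) = 2 → (-1,2,1)

-1,2,1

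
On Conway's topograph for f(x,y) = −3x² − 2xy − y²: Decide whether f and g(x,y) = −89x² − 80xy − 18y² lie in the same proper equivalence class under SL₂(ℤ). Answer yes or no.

D₁ = -8, D₂ = -8
f is negative-definite; reduce −f:
−f: flip: (3,2,1)→(1,-2,3)
−f: translate: b→0 (≡-2 mod 2), so (1,-2,3)→(1,0,2)
−f: reduced (well bottom): (1,0,2) with a≤c, −a<b≤a
flip sign back: reduced form of f is (-1,0,-2)
g is negative-definite; reduce −g:
−g: flip: (89,80,18)→(18,-80,89)
−g: translate: b→-8 (≡-80 mod 36), so (18,-80,89)→(18,-8,1)
−g: flip: (18,-8,1)→(1,8,18)
−g: translate: b→0 (≡8 mod 2), so (1,8,18)→(1,0,2)
−g: reduced (well bottom): (1,0,2) with a≤c, −a<b≤a
flip sign back: reduced form of g is (-1,0,-2)
reduced forms (-1, 0, -2) vs (-1, 0, -2) ⇒ equivalent

yes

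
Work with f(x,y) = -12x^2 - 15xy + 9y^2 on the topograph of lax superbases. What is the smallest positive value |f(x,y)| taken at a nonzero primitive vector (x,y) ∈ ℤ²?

descent: ρ → (9,15,-12)  [lands on river]
river: ρ → (-12,9,12)
river: ρ → (12,15,-9)
river: ρ → (-9,21,6)
river: ρ → (6,15,-18)
river: ρ → (-18,21,3)
river: ρ → (3,21,-18)
river: ρ → (-18,15,6)
river: ρ → (6,21,-9)
river: ρ → (-9,15,12)
river: ρ → (12,9,-12)
river: ρ → (-12,15,9)
river: ρ → (9,21,-6)
river: ρ → (-6,15,18)
river: ρ → (18,21,-3)
river: ρ → (-3,21,18)
river: ρ → (18,15,-6)
river: ρ → (-6,21,9)
closes: descent 1, river 18
min |a| on river = 3

3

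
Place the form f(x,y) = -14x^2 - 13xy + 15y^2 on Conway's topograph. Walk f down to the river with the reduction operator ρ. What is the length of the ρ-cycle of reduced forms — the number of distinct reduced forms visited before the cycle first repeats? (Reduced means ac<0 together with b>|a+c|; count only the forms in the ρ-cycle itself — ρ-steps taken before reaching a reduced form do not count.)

D = 1009, ⌊√D⌋ = 31
descent: ρ → (15,13,-14)  [lands on river]
river: ρ → (-14,15,14)
river: ρ → (14,13,-15)
river: ρ → (-15,17,12)
river: ρ → (12,31,-1)
river: ρ → (-1,31,12)
river: ρ → (12,17,-15)
river: ρ → (-15,13,14)
river: ρ → (14,15,-14)
river: ρ → (-14,13,15)
river: ρ → (15,17,-12)
river: ρ → (-12,31,1)
river: ρ → (1,31,-12)
river: ρ → (-12,17,15)
ρ-cycle length = 14 (tail of 1 descent step not counted)

14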